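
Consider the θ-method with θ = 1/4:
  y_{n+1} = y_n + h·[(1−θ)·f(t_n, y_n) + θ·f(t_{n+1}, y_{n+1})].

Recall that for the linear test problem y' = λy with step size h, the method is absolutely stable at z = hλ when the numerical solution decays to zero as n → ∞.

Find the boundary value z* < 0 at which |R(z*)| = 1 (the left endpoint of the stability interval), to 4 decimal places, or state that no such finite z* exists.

z* = -4.0000.

Test eqn y'=λy, z=hλ:
  y_{n+1} = y_n + z·[3/4·y_n + 1/4·y_{n+1}] ⇒ (1 − 1/4z)y_{n+1} = (1 + 3/4z)y_n
  R(z) = (1 + 3/4z)/(1 − 1/4z).

Need |R(x)|<1, x<0.
x=-0.67: |R|=0.4261
R=−1: 1+3/4x = −1+1/4x ⇒ -1/2x=2 ⇒ x=2/(-1/2)=-4.0000
Confirm numerically:
  x=-3.419: |R|=0.84338 <1
  x=-3.242: |R|=0.79067 <1
  x=-1.766: |R|=0.22511 <1
  x=-4.547: |R|=1.12800 >1
  x=-4.319: |R|=1.07669 >1
  x=-4.262: |R|=1.06342 >1
Stable set (-4.0000, 0).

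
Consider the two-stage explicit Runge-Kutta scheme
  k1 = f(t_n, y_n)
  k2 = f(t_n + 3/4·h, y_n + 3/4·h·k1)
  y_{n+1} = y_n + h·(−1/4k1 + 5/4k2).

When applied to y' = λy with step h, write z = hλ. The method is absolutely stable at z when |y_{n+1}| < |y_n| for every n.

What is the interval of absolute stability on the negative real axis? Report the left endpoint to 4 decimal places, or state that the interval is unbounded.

(-1.0667, 0).

Set f=λy, z=hλ:
  k1=λy_n ⇒ h·k1=z·y_n;  k2=λ(1+3/4z)y_n ⇒ h·k2=z(1+3/4z)y_n
  y_{n+1}/y_n = 1 − 1/4z + 5/4z(1+3/4z) = 1 + z + 15/16z²
  ⇒ R(z) = 1 + z + 15/16z².

Need |R(x)|<1, x<0.
x=-1.26: |R|=1.2284
R=1: x+15/16x²=0 ⇒ x=−16/15=-1.0667; min R=1−1/(4·15/16)=0.7333>−1
Confirm numerically:
  x=-0.947: |R|=0.89376 <1
  x=-0.696: |R|=0.75814 <1
  x=-0.659: |R|=0.74814 <1
  x=-1.526: |R|=1.65713 >1
  x=-1.514: |R|=1.63493 >1
  x=-1.248: |R|=1.21216 >1
Interval (-1.0667, 0).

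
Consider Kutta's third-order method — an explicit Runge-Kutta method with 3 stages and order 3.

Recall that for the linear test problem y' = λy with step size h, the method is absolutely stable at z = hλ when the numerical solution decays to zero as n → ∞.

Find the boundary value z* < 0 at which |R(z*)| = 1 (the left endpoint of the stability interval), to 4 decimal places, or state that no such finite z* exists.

With y'=λy (z=hλ):
  order 3, 3-stage ⇒ R(z)=1+z+z^2/2+z^3/6
  (e.g. R(-1.77)=-0.12776, |R|=0.12776)

Boundary: |R(x)|=1, x<0.
x=-1.77: |R|=0.1278
|R(-2.71)|=1.3550 |R(-1.15)|=0.2578 |R(-0.53)|=0.5856
Bisect:
  x_lo=-3.1634 |R|=2.4360  x_hi=-0.3716 |R|=0.6889
  mid=-1.76751 |R|=0.12577 →hi
  mid=-2.46548 |R|=0.92395 →hi
  mid=-2.81446 |R|=1.56951 →lo
  mid=-2.63997 |R|=1.22176 →lo
  mid=-2.55272 |R|=1.06695 →lo
  mid=-2.50910 |R|=0.99401 →hi
  mid=-2.53091 |R|=1.03012 →lo
  mid=-2.52000 |R|=1.01197 →lo
  ...
  [-2.51285,-2.51268] ⇒ x*=-2.5127
So |R|<1 on (-2.5127, 0).

left endpoint -2.5127.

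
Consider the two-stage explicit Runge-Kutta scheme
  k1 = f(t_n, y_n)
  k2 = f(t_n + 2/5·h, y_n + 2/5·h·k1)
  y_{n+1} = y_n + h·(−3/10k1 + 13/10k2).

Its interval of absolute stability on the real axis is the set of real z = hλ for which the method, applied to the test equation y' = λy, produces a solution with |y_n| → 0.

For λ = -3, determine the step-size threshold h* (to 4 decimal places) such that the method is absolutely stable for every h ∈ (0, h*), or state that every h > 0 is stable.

(-1.9231,0); λ=-3 ⇒ h* = (25/13)/3 = 0.6410.

Test eqn y'=λy, z=hλ:
  k1=λy_n ⇒ h·k1=z·y_n;  k2=λ(1+2/5z)y_n ⇒ h·k2=z(1+2/5z)y_n
  y_{n+1}/y_n = 1 − 3/10z + 13/10z(1+2/5z) = 1 + z + 13/25z²
  Hence R(z) = 1 + z + 13/25z².

Find x<0 with |R(x)|<1.
x=-0.77: |R|=0.5383
R=1: x+13/25x²=0 ⇒ x=−25/13=-1.9231; min R=1−1/(4·13/25)=0.5192>−1
Confirm numerically:
  x=-1.588: |R|=0.72331 <1
  x=-1.396: |R|=0.61738 <1
  x=-1.325: |R|=0.58792 <1
  x=-1.131: |R|=0.53416 <1
  x=-2.266: |R|=1.40407 >1
  x=-2.075: |R|=1.16393 >1
Interval (-1.9231, 0).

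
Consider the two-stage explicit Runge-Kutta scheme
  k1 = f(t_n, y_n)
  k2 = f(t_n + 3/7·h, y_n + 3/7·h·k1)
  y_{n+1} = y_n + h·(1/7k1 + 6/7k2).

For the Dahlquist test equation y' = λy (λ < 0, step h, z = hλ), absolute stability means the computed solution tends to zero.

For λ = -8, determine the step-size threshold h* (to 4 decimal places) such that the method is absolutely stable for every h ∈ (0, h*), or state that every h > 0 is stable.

Set f=λy, z=hλ:
  k1=λy_n ⇒ h·k1=z·y_n;  k2=λ(1+3/7z)y_n ⇒ h·k2=z(1+3/7z)y_n
  y_{n+1}/y_n = 1 + 1/7z + 6/7z(1+3/7z) = 1 + z + 18/49z²
  Hence R(z) = 1 + z + 18/49z².

Boundary: |R(x)|=1, x<0.
x=-0.33: |R|=0.7100
R=1: x+18/49x²=0 ⇒ x=−49/18=-2.7222; min R=1−1/(4·18/49)=0.3194>−1
Confirm numerically:
  x=-2.243: |R|=0.60514 <1
  x=-1.983: |R|=0.46151 <1
  x=-1.875: |R|=0.41645 <1
  x=-1.184: |R|=0.33097 <1
  x=-2.900: |R|=1.18939 >1
  x=-2.835: |R|=1.11745 >1
Stable set (-2.7222, 0).

(-2.7222,0); λ=-8 ⇒ h* = (49/18)/8 = 0.3403.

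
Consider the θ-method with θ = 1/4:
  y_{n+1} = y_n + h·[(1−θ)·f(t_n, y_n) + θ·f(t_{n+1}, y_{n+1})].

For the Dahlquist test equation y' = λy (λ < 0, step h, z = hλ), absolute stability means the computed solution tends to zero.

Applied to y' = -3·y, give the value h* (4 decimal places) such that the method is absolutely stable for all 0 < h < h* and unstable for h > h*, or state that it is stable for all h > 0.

With y'=λy (z=hλ):
  y_{n+1} = y_n + z·[3/4·y_n + 1/4·y_{n+1}] ⇒ (1 − 1/4z)y_{n+1} = (1 + 3/4z)y_n
  ⇒ R(z) = (1 + 3/4z)/(1 − 1/4z).

Boundary: |R(x)|=1, x<0.
x=-1.22: |R|=0.0651
R=−1: 1+3/4x = −1+1/4x ⇒ -1/2x=2 ⇒ x=2/(-1/2)=-4.0000
Confirm numerically:
  x=-2.564: |R|=0.56246 <1
  x=-2.362: |R|=0.48507 <1
  x=-2.309: |R|=0.46394 <1
  x=-4.577: |R|=1.13455 >1
  x=-4.372: |R|=1.08887 >1
Interval (-4.0000, 0).

(-4.0000,0); λ=-3 ⇒ h* = (4)/3 = 1.3333.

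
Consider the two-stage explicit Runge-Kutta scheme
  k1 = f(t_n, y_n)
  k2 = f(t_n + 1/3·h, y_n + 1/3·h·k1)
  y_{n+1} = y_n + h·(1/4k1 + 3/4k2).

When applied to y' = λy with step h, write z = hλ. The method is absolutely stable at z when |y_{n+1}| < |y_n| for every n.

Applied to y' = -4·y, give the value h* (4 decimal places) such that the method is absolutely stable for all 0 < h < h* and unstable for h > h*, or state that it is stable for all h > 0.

Test eqn y'=λy, z=hλ:
  k1=λy_n ⇒ h·k1=z·y_n;  k2=λ(1+1/3z)y_n ⇒ h·k2=z(1+1/3z)y_n
  y_{n+1}/y_n = 1 + 1/4z + 3/4z(1+1/3z) = 1 + z + 1/4z²
  R(z) = 1 + z + 1/4z².

Find x<0 with |R(x)|<1.
x=-0.31: |R|=0.7140
R=1: x+1/4x²=0 ⇒ x=−4=-4.0000; min R=1−1/(4·1/4)=0.0000>−1
Confirm numerically:
  x=-3.655: |R|=0.68476 <1
  x=-2.407: |R|=0.04141 <1
  x=-2.320: |R|=0.02560 <1
  x=-2.259: |R|=0.01677 <1
  x=-4.367: |R|=1.40067 >1
  x=-4.275: |R|=1.29391 >1
  x=-4.063: |R|=1.06399 >1
So |R|<1 on (-4.0000, 0).

(-4.0000,0); λ=-4 ⇒ h* = (4)/4 = 1.0000.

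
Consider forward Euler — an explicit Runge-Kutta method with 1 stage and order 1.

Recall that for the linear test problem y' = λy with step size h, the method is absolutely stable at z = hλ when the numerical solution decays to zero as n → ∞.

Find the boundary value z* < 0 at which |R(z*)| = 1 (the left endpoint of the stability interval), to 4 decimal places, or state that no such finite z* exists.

On y'=λy, z=hλ:
  order 1, 1-stage ⇒ R(z)=1+z
  (e.g. R(-1.07)=-0.07000, |R|=0.07000)

Solve |R(x)|<1 on ℝ⁻.
x=-1.07: |R|=0.0700
|R(-2.2)|=1.2000 |R(-1.9)|=0.9000 |R(-1.76)|=0.7600
Bisect:
  x_lo=-2.4515 |R|=1.4515  x_hi=-0.3957 |R|=0.6043
  mid=-1.42360 |R|=0.42360 →hi
  mid=-1.93756 |R|=0.93756 →hi
  mid=-2.19454 |R|=1.19454 →lo
  mid=-2.06605 |R|=1.06605 →lo
  mid=-2.00180 |R|=1.00180 →lo
  mid=-1.96968 |R|=0.96968 →hi
  mid=-1.98574 |R|=0.98574 →hi
  mid=-1.99377 |R|=0.99377 →hi
  mid=-1.99779 |R|=0.99779 →hi
  mid=-1.99980 |R|=0.99980 →hi
  ...
  [-2.00005,-1.99992] ⇒ x*=-2.0000
Interval (-2.0000, 0).

left endpoint -2.0000.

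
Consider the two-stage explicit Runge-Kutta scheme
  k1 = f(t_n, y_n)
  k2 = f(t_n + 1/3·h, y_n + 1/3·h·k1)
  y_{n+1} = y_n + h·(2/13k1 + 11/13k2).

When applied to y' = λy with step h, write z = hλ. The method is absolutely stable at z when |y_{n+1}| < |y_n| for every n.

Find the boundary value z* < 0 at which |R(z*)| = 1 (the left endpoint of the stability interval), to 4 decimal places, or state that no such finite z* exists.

On y'=λy, z=hλ:
  k1=λy_n ⇒ h·k1=z·y_n;  k2=λ(1+1/3z)y_n ⇒ h·k2=z(1+1/3z)y_n
  y_{n+1}/y_n = 1 + 2/13z + 11/13z(1+1/3z) = 1 + z + 11/39z²
  so R(z) = 1 + z + 11/39z².

Boundary: |R(x)|=1, x<0.
x=-1.45: |R|=0.1430
R=1: x+11/39x²=0 ⇒ x=−39/11=-3.5455; min R=1−1/(4·11/39)=0.1136>−1
Confirm numerically:
  x=-2.691: |R|=0.35147 <1
  x=-2.367: |R|=0.21325 <1
  x=-1.673: |R|=0.11644 <1
  x=-4.142: |R|=1.69692 >1
  x=-3.781: |R|=1.25119 >1
  x=-3.648: |R|=1.10551 >1
Interval (-3.5455, 0).

left endpoint -3.5455.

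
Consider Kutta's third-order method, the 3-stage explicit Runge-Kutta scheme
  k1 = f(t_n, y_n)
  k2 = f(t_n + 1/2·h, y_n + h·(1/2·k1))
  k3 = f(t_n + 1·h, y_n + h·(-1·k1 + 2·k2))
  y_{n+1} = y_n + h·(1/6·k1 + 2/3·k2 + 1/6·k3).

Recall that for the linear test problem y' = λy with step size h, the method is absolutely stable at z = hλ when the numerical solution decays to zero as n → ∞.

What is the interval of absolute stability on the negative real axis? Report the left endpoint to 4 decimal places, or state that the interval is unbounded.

With y'=λy (z=hλ):
  order 3, 3-stage ⇒ R(z)=1+z+z^2/2+z^3/6
  (e.g. R(-1.27)=0.19505, |R|=0.19505)

Solve |R(x)|<1 on ℝ⁻.
x=-1.27: |R|=0.1951
|R(-2.53)|=1.0286 |R(-1.9)|=0.2382 |R(-1.33)|=0.1623
Bisect:
  x_lo=-3.1728 |R|=2.4628  x_hi=-0.1250 |R|=0.8825
  mid=-1.64891 |R|=0.03667 →hi
  mid=-2.41088 |R|=0.84018 →hi
  mid=-2.79186 |R|=1.52147 →lo
  mid=-2.60137 |R|=1.15177 →lo
  mid=-2.50612 |R|=0.98915 →hi
  mid=-2.55375 |R|=1.06870 →lo
  mid=-2.52993 |R|=1.02849 →lo
  mid=-2.51803 |R|=1.00871 →lo
  mid=-2.51208 |R|=0.99890 →hi
  mid=-2.51505 |R|=1.00380 →lo
  ...
  [-2.51282,-2.51263] ⇒ x*=-2.5127
Interval (-2.5127, 0).

z∈(-2.5127,0).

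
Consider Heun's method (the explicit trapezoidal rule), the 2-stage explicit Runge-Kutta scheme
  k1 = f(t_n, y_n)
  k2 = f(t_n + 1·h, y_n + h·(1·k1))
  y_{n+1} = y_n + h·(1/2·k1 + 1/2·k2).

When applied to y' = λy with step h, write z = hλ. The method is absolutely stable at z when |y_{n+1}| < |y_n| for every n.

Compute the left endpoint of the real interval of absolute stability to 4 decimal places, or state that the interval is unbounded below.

Set f=λy, z=hλ:
  order 2, 2-stage ⇒ R(z)=1+z+z^2/2
  (e.g. R(-0.75)=0.53125, |R|=0.53125)

Find x<0 with |R(x)|<1.
x=-0.75: |R|=0.5312
|R(-1.63)|=0.6985 |R(-1.61)|=0.6861 |R(-0.94)|=0.5018
Bisect:
  x_lo=-2.8075 |R|=2.1335  x_hi=-0.3840 |R|=0.6897
  mid=-1.59576 |R|=0.67746 →hi
  mid=-2.20161 |R|=1.22194 →lo
  mid=-1.89869 |R|=0.90382 →hi
  mid=-2.05015 |R|=1.05141 →lo
  mid=-1.97442 |R|=0.97475 →hi
  mid=-2.01228 |R|=1.01236 →lo
  mid=-1.99335 |R|=0.99337 →hi
  mid=-2.00282 |R|=1.00282 →lo
  mid=-1.99808 |R|=0.99809 →hi
  mid=-2.00045 |R|=1.00045 →lo
  ...
  [-2.00001,-1.99986] ⇒ x*=-2.0000
Stable set (-2.0000, 0).

left endpoint -2.0000.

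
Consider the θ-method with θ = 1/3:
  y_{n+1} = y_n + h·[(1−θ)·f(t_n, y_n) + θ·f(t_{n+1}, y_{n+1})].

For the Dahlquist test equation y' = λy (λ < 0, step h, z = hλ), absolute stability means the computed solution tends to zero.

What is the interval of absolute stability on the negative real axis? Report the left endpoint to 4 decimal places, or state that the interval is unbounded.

z∈(-6.0000,0).

On y'=λy, z=hλ:
  y_{n+1} = y_n + z·[2/3·y_n + 1/3·y_{n+1}] ⇒ (1 − 1/3z)y_{n+1} = (1 + 2/3z)y_n
  ⇒ R(z) = (1 + 2/3z)/(1 − 1/3z).

Boundary: |R(x)|=1, x<0.
x=-1.68: |R|=0.0769
R=−1: 1+2/3x = −1+1/3x ⇒ -1/3x=2 ⇒ x=2/(-1/3)=-6.0000
Confirm numerically:
  x=-5.818: |R|=0.97936 <1
  x=-4.853: |R|=0.85394 <1
  x=-4.548: |R|=0.80763 <1
  x=-3.391: |R|=0.59177 <1
  x=-6.340: |R|=1.03640 >1
  x=-6.194: |R|=1.02110 >1
Interval (-6.0000, 0).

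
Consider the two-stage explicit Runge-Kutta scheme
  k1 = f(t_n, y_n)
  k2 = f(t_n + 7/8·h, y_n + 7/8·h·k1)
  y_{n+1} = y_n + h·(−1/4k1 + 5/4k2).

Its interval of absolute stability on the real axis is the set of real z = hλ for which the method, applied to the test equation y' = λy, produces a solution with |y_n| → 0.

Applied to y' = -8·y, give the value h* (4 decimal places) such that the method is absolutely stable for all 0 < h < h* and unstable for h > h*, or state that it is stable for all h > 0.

(-0.9143,0); λ=-8 ⇒ h* = (32/35)/8 = 0.1143.

With y'=λy (z=hλ):
  k1=λy_n ⇒ h·k1=z·y_n;  k2=λ(1+7/8z)y_n ⇒ h·k2=z(1+7/8z)y_n
  y_{n+1}/y_n = 1 − 1/4z + 5/4z(1+7/8z) = 1 + z + 35/32z²
  so R(z) = 1 + z + 35/32z².

Solve |R(x)|<1 on ℝ⁻.
x=-0.68: |R|=0.8257
R=1: x+35/32x²=0 ⇒ x=−32/35=-0.9143; min R=1−1/(4·35/32)=0.7714>−1
Confirm numerically:
  x=-0.853: |R|=0.94282 <1
  x=-0.743: |R|=0.86080 <1
  x=-0.483: |R|=0.77216 <1
  x=-0.436: |R|=0.77192 <1
  x=-1.435: |R|=1.81728 >1
  x=-0.957: |R|=1.04471 >1
Interval (-0.9143, 0).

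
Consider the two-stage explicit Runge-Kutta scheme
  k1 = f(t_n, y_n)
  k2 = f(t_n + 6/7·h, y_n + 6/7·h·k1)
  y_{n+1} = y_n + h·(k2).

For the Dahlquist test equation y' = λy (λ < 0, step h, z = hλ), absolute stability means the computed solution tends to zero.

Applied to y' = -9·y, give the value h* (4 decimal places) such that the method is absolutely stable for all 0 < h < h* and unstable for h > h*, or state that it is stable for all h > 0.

With y'=λy (z=hλ):
  k1=λy_n ⇒ h·k1=z·y_n;  k2=λ(1+6/7z)y_n ⇒ h·k2=z(1+6/7z)y_n
  y_{n+1}/y_n = 1 + z(1+6/7z) = 1 + z + 6/7z²
  Hence R(z) = 1 + z + 6/7z².

Need |R(x)|<1, x<0.
x=-1.26: |R|=1.1008
R=1: x+6/7x²=0 ⇒ x=−7/6=-1.1667; min R=1−1/(4·6/7)=0.7083>−1
Confirm numerically:
  x=-1.146: |R|=0.97970 <1
  x=-0.813: |R|=0.75354 <1
  x=-0.688: |R|=0.71772 <1
  x=-0.533: |R|=0.71050 <1
  x=-1.539: |R|=1.49116 >1
  x=-1.387: |R|=1.26194 >1
So |R|<1 on (-1.1667, 0).

(-1.1667,0); λ=-9 ⇒ h* = (7/6)/9 = 0.1296.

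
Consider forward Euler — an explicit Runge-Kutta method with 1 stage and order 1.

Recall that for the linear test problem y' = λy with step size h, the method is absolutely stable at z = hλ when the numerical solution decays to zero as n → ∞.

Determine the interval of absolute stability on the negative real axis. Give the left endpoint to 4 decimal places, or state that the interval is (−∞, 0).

(-2.0000, 0).

With y'=λy (z=hλ):
  order 1, 1-stage ⇒ R(z)=1+z
  (e.g. R(-1.2)=-0.20000, |R|=0.20000)

Boundary: |R(x)|=1, x<0.
x=-1.2: |R|=0.2000
|R(-2.35)|=1.3500 |R(-1.98)|=0.9800 |R(-1.71)|=0.7100
Bisect:
  x_lo=-2.7785 |R|=1.7785  x_hi=-0.3998 |R|=0.6002
  mid=-1.58914 |R|=0.58914 →hi
  mid=-2.18380 |R|=1.18380 →lo
  mid=-1.88647 |R|=0.88647 →hi
  mid=-2.03514 |R|=1.03514 →lo
  mid=-1.96081 |R|=0.96081 →hi
  mid=-1.99797 |R|=0.99797 →hi
  mid=-2.01656 |R|=1.01656 →lo
  ...
  [-2.00001,-1.99986] ⇒ x*=-2.0000
Interval (-2.0000, 0).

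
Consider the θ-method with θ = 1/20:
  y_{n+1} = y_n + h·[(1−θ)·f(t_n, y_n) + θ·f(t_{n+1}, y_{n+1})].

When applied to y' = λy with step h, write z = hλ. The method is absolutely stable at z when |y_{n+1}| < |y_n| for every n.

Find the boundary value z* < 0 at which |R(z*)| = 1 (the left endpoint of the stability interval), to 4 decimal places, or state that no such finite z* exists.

Test eqn y'=λy, z=hλ:
  y_{n+1} = y_n + z·[19/20·y_n + 1/20·y_{n+1}] ⇒ (1 − 1/20z)y_{n+1} = (1 + 19/20z)y_n
  R(z) = (1 + 19/20z)/(1 − 1/20z).

Solve |R(x)|<1 on ℝ⁻.
x=-0.82: |R|=0.2123
R=−1: 1+19/20x = −1+1/20x ⇒ -9/10x=2 ⇒ x=2/(-9/10)=-2.2222
Confirm numerically:
  x=-2.079: |R|=0.88324 <1
  x=-2.064: |R|=0.87092 <1
  x=-1.820: |R|=0.66819 <1
  x=-0.938: |R|=0.10402 <1
  x=-2.429: |R|=1.16595 >1
  x=-2.342: |R|=1.09650 >1
  x=-2.264: |R|=1.03378 >1
Interval (-2.2222, 0).

z* = -2.2222.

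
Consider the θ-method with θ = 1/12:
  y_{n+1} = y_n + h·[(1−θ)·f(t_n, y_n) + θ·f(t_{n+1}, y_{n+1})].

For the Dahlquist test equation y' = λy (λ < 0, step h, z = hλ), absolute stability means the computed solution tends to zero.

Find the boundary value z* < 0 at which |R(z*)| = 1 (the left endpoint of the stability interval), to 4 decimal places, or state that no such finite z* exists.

On y'=λy, z=hλ:
  y_{n+1} = y_n + z·[11/12·y_n + 1/12·y_{n+1}] ⇒ (1 − 1/12z)y_{n+1} = (1 + 11/12z)y_n
  Hence R(z) = (1 + 11/12z)/(1 − 1/12z).

Solve |R(x)|<1 on ℝ⁻.
x=-1.46: |R|=0.3016
R=−1: 1+11/12x = −1+1/12x ⇒ -5/6x=2 ⇒ x=2/(-5/6)=-2.4000
Confirm numerically:
  x=-1.888: |R|=0.63134 <1
  x=-1.567: |R|=0.38601 <1
  x=-1.413: |R|=0.26415 <1
  x=-1.376: |R|=0.23445 <1
  x=-2.970: |R|=1.38076 >1
  x=-2.751: |R|=1.23795 >1
  x=-2.747: |R|=1.23530 >1
Stable set (-2.4000, 0).

z* = -2.4000.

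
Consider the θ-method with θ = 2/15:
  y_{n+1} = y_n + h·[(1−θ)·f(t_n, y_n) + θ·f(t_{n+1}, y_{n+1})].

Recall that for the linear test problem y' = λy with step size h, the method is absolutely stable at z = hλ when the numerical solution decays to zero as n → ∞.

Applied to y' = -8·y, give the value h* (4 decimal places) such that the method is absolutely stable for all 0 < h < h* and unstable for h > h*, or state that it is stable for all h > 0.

(-2.7273,0); λ=-8 ⇒ h* = (30/11)/8 = 0.3409.

Set f=λy, z=hλ:
  y_{n+1} = y_n + z·[13/15·y_n + 2/15·y_{n+1}] ⇒ (1 − 2/15z)y_{n+1} = (1 + 13/15z)y_n
  so R(z) = (1 + 13/15z)/(1 − 2/15z).

Find x<0 with |R(x)|<1.
x=-0.7: |R|=0.3598
R=−1: 1+13/15x = −1+2/15x ⇒ -11/15x=2 ⇒ x=2/(-11/15)=-2.7273
Confirm numerically:
  x=-2.679: |R|=0.97392 <1
  x=-2.671: |R|=0.96957 <1
  x=-2.141: |R|=0.66554 <1
  x=-1.109: |R|=0.03386 <1
  x=-3.250: |R|=1.26744 >1
  x=-3.206: |R|=1.24594 >1
  x=-3.059: |R|=1.17279 >1
Interval (-2.7273, 0).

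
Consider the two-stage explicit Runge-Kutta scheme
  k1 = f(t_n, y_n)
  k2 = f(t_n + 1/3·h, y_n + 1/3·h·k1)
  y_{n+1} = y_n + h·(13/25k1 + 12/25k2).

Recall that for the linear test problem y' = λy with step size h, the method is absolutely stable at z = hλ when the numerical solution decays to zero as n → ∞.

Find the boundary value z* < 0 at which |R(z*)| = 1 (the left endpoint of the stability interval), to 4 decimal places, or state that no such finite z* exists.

Test eqn y'=λy, z=hλ:
  k1=λy_n ⇒ h·k1=z·y_n;  k2=λ(1+1/3z)y_n ⇒ h·k2=z(1+1/3z)y_n
  y_{n+1}/y_n = 1 + 13/25z + 12/25z(1+1/3z) = 1 + z + 4/25z²
  so R(z) = 1 + z + 4/25z².

Solve |R(x)|<1 on ℝ⁻.
x=-0.36: |R|=0.6607
R=1: x+4/25x²=0 ⇒ x=−25/4=-6.2500; min R=1−1/(4·4/25)=-0.5625>−1
Confirm numerically:
  x=-5.897: |R|=0.66694 <1
  x=-5.189: |R|=0.11912 <1
  x=-4.980: |R|=0.01194 <1
  x=-4.136: |R|=0.39896 <1
  x=-6.735: |R|=1.52264 >1
  x=-6.378: |R|=1.13062 >1
  x=-6.294: |R|=1.04431 >1
Stable set (-6.2500, 0).

z* = -6.2500.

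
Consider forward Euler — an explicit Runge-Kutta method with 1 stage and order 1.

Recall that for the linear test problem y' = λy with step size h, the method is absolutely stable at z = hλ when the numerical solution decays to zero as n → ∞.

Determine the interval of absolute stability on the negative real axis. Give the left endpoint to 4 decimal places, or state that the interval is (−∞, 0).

On y'=λy, z=hλ:
  order 1, 1-stage ⇒ R(z)=1+z
  (e.g. R(-1.55)=-0.55000, |R|=0.55000)

Need |R(x)|<1, x<0.
x=-1.55: |R|=0.5500
|R(-1.6)|=0.6000 |R(-1.48)|=0.4800 |R(-0.9)|=0.1000
Bisect:
  x_lo=-2.7988 |R|=1.7988  x_hi=-0.0679 |R|=0.9321
  mid=-1.43336 |R|=0.43336 →hi
  mid=-2.11607 |R|=1.11607 →lo
  mid=-1.77472 |R|=0.77472 →hi
  mid=-1.94539 |R|=0.94539 →hi
  mid=-2.03073 |R|=1.03073 →lo
  mid=-1.98806 |R|=0.98806 →hi
  mid=-2.00940 |R|=1.00940 →lo
  mid=-1.99873 |R|=0.99873 →hi
  ...
  [-2.00006,-1.99990] ⇒ x*=-2.0000
Stable set (-2.0000, 0).

z∈(-2.0000,0).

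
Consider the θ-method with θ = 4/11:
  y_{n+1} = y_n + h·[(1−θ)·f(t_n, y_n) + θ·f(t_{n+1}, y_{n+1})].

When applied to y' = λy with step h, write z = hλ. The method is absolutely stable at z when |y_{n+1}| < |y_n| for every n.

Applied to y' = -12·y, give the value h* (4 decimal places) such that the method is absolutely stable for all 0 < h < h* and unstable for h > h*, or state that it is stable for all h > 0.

(-7.3333,0); λ=-12 ⇒ h* = (22/3)/12 = 0.6111.

On y'=λy, z=hλ:
  y_{n+1} = y_n + z·[7/11·y_n + 4/11·y_{n+1}] ⇒ (1 − 4/11z)y_{n+1} = (1 + 7/11z)y_n
  R(z) = (1 + 7/11z)/(1 − 4/11z).

Find x<0 with |R(x)|<1.
x=-0.54: |R|=0.5486
R=−1: 1+7/11x = −1+4/11x ⇒ -3/11x=2 ⇒ x=2/(-3/11)=-7.3333
Confirm numerically:
  x=-7.197: |R|=0.98972 <1
  x=-4.458: |R|=0.70082 <1
  x=-3.887: |R|=0.61055 <1
  x=-7.658: |R|=1.02340 >1
  x=-7.615: |R|=1.02038 >1
Interval (-7.3333, 0).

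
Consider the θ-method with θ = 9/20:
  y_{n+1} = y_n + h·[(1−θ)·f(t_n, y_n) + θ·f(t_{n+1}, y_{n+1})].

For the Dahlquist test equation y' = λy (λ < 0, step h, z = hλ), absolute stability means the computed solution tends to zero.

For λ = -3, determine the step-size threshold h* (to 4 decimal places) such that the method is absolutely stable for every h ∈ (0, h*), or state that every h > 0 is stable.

(-20.0000,0); λ=-3 ⇒ h* = (20)/3 = 6.6667.

With y'=λy (z=hλ):
  y_{n+1} = y_n + z·[11/20·y_n + 9/20·y_{n+1}] ⇒ (1 − 9/20z)y_{n+1} = (1 + 11/20z)y_n
  ⇒ R(z) = (1 + 11/20z)/(1 − 9/20z).

Boundary: |R(x)|=1, x<0.
x=-0.43: |R|=0.6397
R=−1: 1+11/20x = −1+9/20x ⇒ -1/10x=2 ⇒ x=2/(-1/10)=-20.0000
Confirm numerically:
  x=-17.038: |R|=0.96582 <1
  x=-14.671: |R|=0.92990 <1
  x=-9.230: |R|=0.79102 <1
  x=-20.479: |R|=1.00469 >1
  x=-20.192: |R|=1.00190 >1
  x=-20.111: |R|=1.00110 >1
Stable set (-20.0000, 0).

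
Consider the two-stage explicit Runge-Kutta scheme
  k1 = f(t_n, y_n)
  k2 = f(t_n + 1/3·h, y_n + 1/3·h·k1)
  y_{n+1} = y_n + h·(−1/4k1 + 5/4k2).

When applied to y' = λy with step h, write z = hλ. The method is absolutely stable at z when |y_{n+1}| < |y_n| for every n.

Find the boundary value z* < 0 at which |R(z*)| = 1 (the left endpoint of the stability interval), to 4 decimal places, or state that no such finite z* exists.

Test eqn y'=λy, z=hλ:
  k1=λy_n ⇒ h·k1=z·y_n;  k2=λ(1+1/3z)y_n ⇒ h·k2=z(1+1/3z)y_n
  y_{n+1}/y_n = 1 − 1/4z + 5/4z(1+1/3z) = 1 + z + 5/12z²
  ⇒ R(z) = 1 + z + 5/12z².

Need |R(x)|<1, x<0.
x=-1.73: |R|=0.5170
R=1: x+5/12x²=0 ⇒ x=−12/5=-2.4000; min R=1−1/(4·5/12)=0.4000>−1
Confirm numerically:
  x=-1.985: |R|=0.65676 <1
  x=-1.712: |R|=0.50923 <1
  x=-1.538: |R|=0.44760 <1
  x=-2.936: |R|=1.65571 >1
  x=-2.904: |R|=1.60984 >1
  x=-2.616: |R|=1.23544 >1
Interval (-2.4000, 0).

z* = -2.4000.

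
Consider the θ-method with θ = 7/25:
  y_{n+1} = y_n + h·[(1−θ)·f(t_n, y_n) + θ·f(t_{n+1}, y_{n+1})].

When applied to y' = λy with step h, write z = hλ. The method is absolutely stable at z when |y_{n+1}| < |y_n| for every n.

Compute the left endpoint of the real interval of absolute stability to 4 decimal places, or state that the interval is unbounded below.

z* = -4.5455.

Set f=λy, z=hλ:
  y_{n+1} = y_n + z·[18/25·y_n + 7/25·y_{n+1}] ⇒ (1 − 7/25z)y_{n+1} = (1 + 18/25z)y_n
  so R(z) = (1 + 18/25z)/(1 − 7/25z).

Find x<0 with |R(x)|<1.
x=-0.74: |R|=0.3870
R=−1: 1+18/25x = −1+7/25x ⇒ -11/25x=2 ⇒ x=2/(-11/25)=-4.5455
Confirm numerically:
  x=-4.430: |R|=0.97733 <1
  x=-3.913: |R|=0.86721 <1
  x=-2.103: |R|=0.32361 <1
  x=-5.052: |R|=1.09231 >1
  x=-4.617: |R|=1.01373 >1
  x=-4.580: |R|=1.00666 >1
Interval (-4.5455, 0).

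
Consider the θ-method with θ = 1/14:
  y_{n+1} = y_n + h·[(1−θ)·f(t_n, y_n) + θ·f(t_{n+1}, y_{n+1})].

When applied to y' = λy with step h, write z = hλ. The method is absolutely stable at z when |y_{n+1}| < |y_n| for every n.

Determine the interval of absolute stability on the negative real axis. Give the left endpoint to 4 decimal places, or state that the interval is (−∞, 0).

Set f=λy, z=hλ:
  y_{n+1} = y_n + z·[13/14·y_n + 1/14·y_{n+1}] ⇒ (1 − 1/14z)y_{n+1} = (1 + 13/14z)y_n
  so R(z) = (1 + 13/14z)/(1 − 1/14z).

Find x<0 with |R(x)|<1.
x=-1.65: |R|=0.4760
R=−1: 1+13/14x = −1+1/14x ⇒ -6/7x=2 ⇒ x=2/(-6/7)=-2.3333
Confirm numerically:
  x=-2.252: |R|=0.93995 <1
  x=-2.035: |R|=0.77674 <1
  x=-1.138: |R|=0.05245 <1
  x=-2.622: |R|=1.20840 >1
  x=-2.423: |R|=1.06552 >1
Stable set (-2.3333, 0).

z∈(-2.3333,0).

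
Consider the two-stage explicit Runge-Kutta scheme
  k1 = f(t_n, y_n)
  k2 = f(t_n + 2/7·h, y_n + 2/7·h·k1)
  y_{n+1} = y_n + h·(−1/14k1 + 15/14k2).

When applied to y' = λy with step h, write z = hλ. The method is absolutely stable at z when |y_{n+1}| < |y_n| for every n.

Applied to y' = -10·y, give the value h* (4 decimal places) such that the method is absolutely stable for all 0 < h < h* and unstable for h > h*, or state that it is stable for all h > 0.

(-3.2667,0); λ=-10 ⇒ h* = (49/15)/10 = 0.3267.

Test eqn y'=λy, z=hλ:
  k1=λy_n ⇒ h·k1=z·y_n;  k2=λ(1+2/7z)y_n ⇒ h·k2=z(1+2/7z)y_n
  y_{n+1}/y_n = 1 − 1/14z + 15/14z(1+2/7z) = 1 + z + 15/49z²
  R(z) = 1 + z + 15/49z².

Boundary: |R(x)|=1, x<0.
x=-0.69: |R|=0.4557
R=1: x+15/49x²=0 ⇒ x=−49/15=-3.2667; min R=1−1/(4·15/49)=0.1833>−1
Confirm numerically:
  x=-2.570: |R|=0.45191 <1
  x=-2.047: |R|=0.23572 <1
  x=-1.408: |R|=0.19888 <1
  x=-1.400: |R|=0.20000 <1
  x=-3.852: |R|=1.69022 >1
  x=-3.756: |R|=1.56263 >1
  x=-3.463: |R|=1.20813 >1
So |R|<1 on (-3.2667, 0).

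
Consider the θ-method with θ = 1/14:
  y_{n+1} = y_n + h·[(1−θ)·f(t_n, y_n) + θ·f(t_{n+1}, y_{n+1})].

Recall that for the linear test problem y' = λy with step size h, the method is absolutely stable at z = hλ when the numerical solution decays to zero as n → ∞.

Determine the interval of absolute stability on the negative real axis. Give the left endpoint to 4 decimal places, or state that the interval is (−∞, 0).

(-2.3333, 0).

On y'=λy, z=hλ:
  y_{n+1} = y_n + z·[13/14·y_n + 1/14·y_{n+1}] ⇒ (1 − 1/14z)y_{n+1} = (1 + 13/14z)y_n
  Hence R(z) = (1 + 13/14z)/(1 − 1/14z).

Solve |R(x)|<1 on ℝ⁻.
x=-1.11: |R|=0.0285
R=−1: 1+13/14x = −1+1/14x ⇒ -6/7x=2 ⇒ x=2/(-6/7)=-2.3333
Confirm numerically:
  x=-2.203: |R|=0.90347 <1
  x=-1.900: |R|=0.67296 <1
  x=-1.427: |R|=0.29500 <1
  x=-2.698: |R|=1.26207 >1
  x=-2.672: |R|=1.24376 >1
  x=-2.629: |R|=1.21336 >1
Stable set (-2.3333, 0).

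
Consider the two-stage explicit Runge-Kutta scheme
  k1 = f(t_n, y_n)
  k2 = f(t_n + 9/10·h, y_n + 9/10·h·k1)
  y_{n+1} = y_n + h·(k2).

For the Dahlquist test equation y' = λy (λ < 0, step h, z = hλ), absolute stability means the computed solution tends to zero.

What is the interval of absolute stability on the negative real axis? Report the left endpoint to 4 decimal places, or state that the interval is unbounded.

Set f=λy, z=hλ:
  k1=λy_n ⇒ h·k1=z·y_n;  k2=λ(1+9/10z)y_n ⇒ h·k2=z(1+9/10z)y_n
  y_{n+1}/y_n = 1 + z(1+9/10z) = 1 + z + 9/10z²
  R(z) = 1 + z + 9/10z².

Need |R(x)|<1, x<0.
x=-1.64: |R|=1.7806
R=1: x+9/10x²=0 ⇒ x=−10/9=-1.1111; min R=1−1/(4·9/10)=0.7222>−1
Confirm numerically:
  x=-1.002: |R|=0.90160 <1
  x=-0.790: |R|=0.77169 <1
  x=-0.761: |R|=0.76021 <1
  x=-0.592: |R|=0.72342 <1
  x=-1.592: |R|=1.68902 >1
  x=-1.377: |R|=1.32952 >1
  x=-1.293: |R|=1.21166 >1
Interval (-1.1111, 0).

(-1.1111, 0).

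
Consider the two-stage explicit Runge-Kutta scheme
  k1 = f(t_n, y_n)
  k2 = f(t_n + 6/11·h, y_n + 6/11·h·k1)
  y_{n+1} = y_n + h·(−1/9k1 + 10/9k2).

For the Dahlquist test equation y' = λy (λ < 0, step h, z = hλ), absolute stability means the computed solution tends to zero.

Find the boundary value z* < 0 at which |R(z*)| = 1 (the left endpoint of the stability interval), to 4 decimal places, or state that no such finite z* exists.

On y'=λy, z=hλ:
  k1=λy_n ⇒ h·k1=z·y_n;  k2=λ(1+6/11z)y_n ⇒ h·k2=z(1+6/11z)y_n
  y_{n+1}/y_n = 1 − 1/9z + 10/9z(1+6/11z) = 1 + z + 20/33z²
  Hence R(z) = 1 + z + 20/33z².

Find x<0 with |R(x)|<1.
x=-0.81: |R|=0.5876
R=1: x+20/33x²=0 ⇒ x=−33/20=-1.6500; min R=1−1/(4·20/33)=0.5875>−1
Confirm numerically:
  x=-1.358: |R|=0.75968 <1
  x=-1.267: |R|=0.70590 <1
  x=-1.266: |R|=0.70537 <1
  x=-2.120: |R|=1.60388 >1
  x=-2.017: |R|=1.44863 >1
  x=-2.002: |R|=1.42709 >1
So |R|<1 on (-1.6500, 0).

left endpoint -1.6500.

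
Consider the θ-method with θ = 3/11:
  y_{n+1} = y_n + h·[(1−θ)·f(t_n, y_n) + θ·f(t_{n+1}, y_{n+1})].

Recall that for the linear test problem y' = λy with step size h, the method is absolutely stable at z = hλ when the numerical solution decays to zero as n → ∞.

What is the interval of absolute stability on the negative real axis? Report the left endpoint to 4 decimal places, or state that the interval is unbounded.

On y'=λy, z=hλ:
  y_{n+1} = y_n + z·[8/11·y_n + 3/11·y_{n+1}] ⇒ (1 − 3/11z)y_{n+1} = (1 + 8/11z)y_n
  ⇒ R(z) = (1 + 8/11z)/(1 − 3/11z).

Find x<0 with |R(x)|<1.
x=-1.57: |R|=0.0993
R=−1: 1+8/11x = −1+3/11x ⇒ -5/11x=2 ⇒ x=2/(-5/11)=-4.4000
Confirm numerically:
  x=-3.604: |R|=0.81753 <1
  x=-3.575: |R|=0.81013 <1
  x=-2.809: |R|=0.59052 <1
  x=-2.036: |R|=0.30910 <1
  x=-4.833: |R|=1.08491 >1
  x=-4.594: |R|=1.03914 >1
So |R|<1 on (-4.4000, 0).

z∈(-4.4000,0).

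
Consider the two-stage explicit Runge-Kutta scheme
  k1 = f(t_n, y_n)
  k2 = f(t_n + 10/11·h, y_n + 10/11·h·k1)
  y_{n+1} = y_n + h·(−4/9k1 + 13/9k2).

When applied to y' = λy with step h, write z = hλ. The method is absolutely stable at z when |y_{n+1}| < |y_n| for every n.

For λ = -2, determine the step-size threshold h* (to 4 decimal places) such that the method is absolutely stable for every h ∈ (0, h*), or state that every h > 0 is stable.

(-0.7615,0); λ=-2 ⇒ h* = (99/130)/2 = 0.3808.

With y'=λy (z=hλ):
  k1=λy_n ⇒ h·k1=z·y_n;  k2=λ(1+10/11z)y_n ⇒ h·k2=z(1+10/11z)y_n
  y_{n+1}/y_n = 1 − 4/9z + 13/9z(1+10/11z) = 1 + z + 130/99z²
  R(z) = 1 + z + 130/99z².

Boundary: |R(x)|=1, x<0.
x=-1.78: |R|=3.3805
R=1: x+130/99x²=0 ⇒ x=−99/130=-0.7615; min R=1−1/(4·130/99)=0.8096>−1
Confirm numerically:
  x=-0.650: |R|=0.90480 <1
  x=-0.544: |R|=0.84460 <1
  x=-0.463: |R|=0.81849 <1
  x=-0.376: |R|=0.80965 <1
  x=-1.189: |R|=1.66740 >1
  x=-0.904: |R|=1.16911 >1
Interval (-0.7615, 0).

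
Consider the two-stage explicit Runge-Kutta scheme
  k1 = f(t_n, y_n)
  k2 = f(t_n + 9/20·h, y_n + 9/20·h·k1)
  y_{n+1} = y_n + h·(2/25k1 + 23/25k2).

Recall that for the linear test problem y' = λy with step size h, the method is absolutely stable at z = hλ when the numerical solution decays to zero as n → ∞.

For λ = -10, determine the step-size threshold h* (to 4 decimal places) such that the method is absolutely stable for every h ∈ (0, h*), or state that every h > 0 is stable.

(-2.4155,0); λ=-10 ⇒ h* = (500/207)/10 = 0.2415.

On y'=λy, z=hλ:
  k1=λy_n ⇒ h·k1=z·y_n;  k2=λ(1+9/20z)y_n ⇒ h·k2=z(1+9/20z)y_n
  y_{n+1}/y_n = 1 + 2/25z + 23/25z(1+9/20z) = 1 + z + 207/500z²
  R(z) = 1 + z + 207/500z².

Solve |R(x)|<1 on ℝ⁻.
x=-1.48: |R|=0.4268
R=1: x+207/500x²=0 ⇒ x=−500/207=-2.4155; min R=1−1/(4·207/500)=0.3961>−1
Confirm numerically:
  x=-2.073: |R|=0.70609 <1
  x=-1.776: |R|=0.52983 <1
  x=-1.664: |R|=0.48232 <1
  x=-1.351: |R|=0.40463 <1
  x=-2.955: |R|=1.66006 >1
  x=-2.642: |R|=1.24779 >1
  x=-2.436: |R|=1.02072 >1
Interval (-2.4155, 0).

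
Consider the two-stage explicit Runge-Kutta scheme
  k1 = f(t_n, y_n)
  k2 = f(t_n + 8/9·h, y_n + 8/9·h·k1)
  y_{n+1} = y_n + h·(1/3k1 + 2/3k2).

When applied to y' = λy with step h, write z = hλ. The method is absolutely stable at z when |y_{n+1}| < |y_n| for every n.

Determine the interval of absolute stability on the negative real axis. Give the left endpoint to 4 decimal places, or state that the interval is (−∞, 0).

Test eqn y'=λy, z=hλ:
  k1=λy_n ⇒ h·k1=z·y_n;  k2=λ(1+8/9z)y_n ⇒ h·k2=z(1+8/9z)y_n
  y_{n+1}/y_n = 1 + 1/3z + 2/3z(1+8/9z) = 1 + z + 16/27z²
  Hence R(z) = 1 + z + 16/27z².

Boundary: |R(x)|=1, x<0.
x=-1.56: |R|=0.8821
R=1: x+16/27x²=0 ⇒ x=−27/16=-1.6875; min R=1−1/(4·16/27)=0.5781>−1
Confirm numerically:
  x=-1.398: |R|=0.76017 <1
  x=-1.287: |R|=0.69455 <1
  x=-0.784: |R|=0.58024 <1
  x=-0.741: |R|=0.58438 <1
  x=-2.189: |R|=1.65054 >1
  x=-2.113: |R|=1.53279 >1
  x=-2.004: |R|=1.37586 >1
So |R|<1 on (-1.6875, 0).

(-1.6875, 0).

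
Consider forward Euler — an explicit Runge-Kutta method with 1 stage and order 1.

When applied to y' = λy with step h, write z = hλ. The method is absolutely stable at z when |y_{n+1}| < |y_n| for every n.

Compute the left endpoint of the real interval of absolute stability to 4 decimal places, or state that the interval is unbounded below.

Set f=λy, z=hλ:
  order 1, 1-stage ⇒ R(z)=1+z
  (e.g. R(-1.74)=-0.74000, |R|=0.74000)

Boundary: |R(x)|=1, x<0.
x=-1.74: |R|=0.7400
|R(-1.37)|=0.3700 |R(-1)|=0.0000 |R(-0.64)|=0.3600
Bisect:
  x_lo=-2.6943 |R|=1.6943  x_hi=-0.2804 |R|=0.7196
  mid=-1.48736 |R|=0.48736 →hi
  mid=-2.09084 |R|=1.09084 →lo
  mid=-1.78910 |R|=0.78910 →hi
  mid=-1.93997 |R|=0.93997 →hi
  mid=-2.01541 |R|=1.01541 →lo
  mid=-1.97769 |R|=0.97769 →hi
  mid=-1.99655 |R|=0.99655 →hi
  ...
  [-2.00008,-1.99994] ⇒ x*=-2.0000
So |R|<1 on (-2.0000, 0).

z* = -2.0000.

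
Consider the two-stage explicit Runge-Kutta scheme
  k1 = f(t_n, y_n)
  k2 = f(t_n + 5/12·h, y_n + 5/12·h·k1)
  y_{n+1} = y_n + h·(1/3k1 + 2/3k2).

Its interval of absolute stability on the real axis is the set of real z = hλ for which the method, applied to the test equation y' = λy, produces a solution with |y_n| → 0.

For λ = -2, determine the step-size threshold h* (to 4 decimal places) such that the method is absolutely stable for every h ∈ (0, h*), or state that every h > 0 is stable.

(-3.6000,0); λ=-2 ⇒ h* = (18/5)/2 = 1.8000.

Set f=λy, z=hλ:
  k1=λy_n ⇒ h·k1=z·y_n;  k2=λ(1+5/12z)y_n ⇒ h·k2=z(1+5/12z)y_n
  y_{n+1}/y_n = 1 + 1/3z + 2/3z(1+5/12z) = 1 + z + 5/18z²
  Hence R(z) = 1 + z + 5/18z².

Boundary: |R(x)|=1, x<0.
x=-1: |R|=0.2778
R=1: x+5/18x²=0 ⇒ x=−18/5=-3.6000; min R=1−1/(4·5/18)=0.1000>−1
Confirm numerically:
  x=-3.083: |R|=0.55725 <1
  x=-2.639: |R|=0.29553 <1
  x=-1.756: |R|=0.10054 <1
  x=-4.146: |R|=1.62881 >1
  x=-4.118: |R|=1.59253 >1
  x=-3.811: |R|=1.22337 >1
Interval (-3.6000, 0).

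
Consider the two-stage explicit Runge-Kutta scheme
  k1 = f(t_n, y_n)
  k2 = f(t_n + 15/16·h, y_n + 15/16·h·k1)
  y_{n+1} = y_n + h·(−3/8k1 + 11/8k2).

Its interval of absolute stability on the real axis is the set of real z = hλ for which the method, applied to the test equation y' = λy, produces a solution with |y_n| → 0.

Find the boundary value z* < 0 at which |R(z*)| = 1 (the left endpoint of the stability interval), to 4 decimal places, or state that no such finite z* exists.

left endpoint -0.7758.

Test eqn y'=λy, z=hλ:
  k1=λy_n ⇒ h·k1=z·y_n;  k2=λ(1+15/16z)y_n ⇒ h·k2=z(1+15/16z)y_n
  y_{n+1}/y_n = 1 − 3/8z + 11/8z(1+15/16z) = 1 + z + 165/128z²
  so R(z) = 1 + z + 165/128z².

Need |R(x)|<1, x<0.
x=-0.78: |R|=1.0043
R=1: x+165/128x²=0 ⇒ x=−128/165=-0.7758; min R=1−1/(4·165/128)=0.8061>−1
Confirm numerically:
  x=-0.748: |R|=0.97324 <1
  x=-0.626: |R|=0.87915 <1
  x=-0.519: |R|=0.82822 <1
  x=-1.373: |R|=2.05705 >1
  x=-1.263: |R|=1.79327 >1
Stable set (-0.7758, 0).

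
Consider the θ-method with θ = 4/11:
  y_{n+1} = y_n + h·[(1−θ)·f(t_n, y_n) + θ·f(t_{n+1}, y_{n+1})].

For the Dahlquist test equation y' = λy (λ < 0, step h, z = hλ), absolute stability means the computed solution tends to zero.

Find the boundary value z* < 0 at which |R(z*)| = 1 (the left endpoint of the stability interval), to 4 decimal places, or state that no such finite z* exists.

On y'=λy, z=hλ:
  y_{n+1} = y_n + z·[7/11·y_n + 4/11·y_{n+1}] ⇒ (1 − 4/11z)y_{n+1} = (1 + 7/11z)y_n
  R(z) = (1 + 7/11z)/(1 − 4/11z).

Boundary: |R(x)|=1, x<0.
x=-1.42: |R|=0.0635
R=−1: 1+7/11x = −1+4/11x ⇒ -3/11x=2 ⇒ x=2/(-3/11)=-7.3333
Confirm numerically:
  x=-6.880: |R|=0.96469 <1
  x=-6.725: |R|=0.95185 <1
  x=-6.345: |R|=0.91850 <1
  x=-7.843: |R|=1.03609 >1
  x=-7.761: |R|=1.03052 >1
  x=-7.368: |R|=1.00257 >1
Interval (-7.3333, 0).

left endpoint -7.3333.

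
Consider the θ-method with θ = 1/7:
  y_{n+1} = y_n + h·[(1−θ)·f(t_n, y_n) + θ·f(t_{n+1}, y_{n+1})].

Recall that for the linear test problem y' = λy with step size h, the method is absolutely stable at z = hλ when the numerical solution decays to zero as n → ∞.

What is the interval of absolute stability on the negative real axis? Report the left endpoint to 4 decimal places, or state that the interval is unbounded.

Test eqn y'=λy, z=hλ:
  y_{n+1} = y_n + z·[6/7·y_n + 1/7·y_{n+1}] ⇒ (1 − 1/7z)y_{n+1} = (1 + 6/7z)y_n
  Hence R(z) = (1 + 6/7z)/(1 − 1/7z).

Solve |R(x)|<1 on ℝ⁻.
x=-1.01: |R|=0.1174
R=−1: 1+6/7x = −1+1/7x ⇒ -5/7x=2 ⇒ x=2/(-5/7)=-2.8000
Confirm numerically:
  x=-2.559: |R|=0.87394 <1
  x=-1.148: |R|=0.01375 <1
  x=-1.123: |R|=0.03225 <1
  x=-3.108: |R|=1.15235 >1
  x=-2.873: |R|=1.03697 >1
Stable set (-2.8000, 0).

z∈(-2.8000,0).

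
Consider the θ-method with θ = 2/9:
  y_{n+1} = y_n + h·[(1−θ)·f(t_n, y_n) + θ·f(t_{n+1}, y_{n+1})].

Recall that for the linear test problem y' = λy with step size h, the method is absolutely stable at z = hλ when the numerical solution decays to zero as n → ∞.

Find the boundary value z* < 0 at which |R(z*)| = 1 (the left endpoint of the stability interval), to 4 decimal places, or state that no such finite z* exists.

left endpoint -3.6000.

On y'=λy, z=hλ:
  y_{n+1} = y_n + z·[7/9·y_n + 2/9·y_{n+1}] ⇒ (1 − 2/9z)y_{n+1} = (1 + 7/9z)y_n
  Hence R(z) = (1 + 7/9z)/(1 − 2/9z).

Solve |R(x)|<1 on ℝ⁻.
x=-0.81: |R|=0.3136
R=−1: 1+7/9x = −1+2/9x ⇒ -5/9x=2 ⇒ x=2/(-5/9)=-3.6000
Confirm numerically:
  x=-3.382: |R|=0.93086 <1
  x=-2.505: |R|=0.60921 <1
  x=-1.696: |R|=0.23176 <1
  x=-1.638: |R|=0.20088 <1
  x=-3.980: |R|=1.11203 >1
  x=-3.636: |R|=1.01106 >1
Interval (-3.6000, 0).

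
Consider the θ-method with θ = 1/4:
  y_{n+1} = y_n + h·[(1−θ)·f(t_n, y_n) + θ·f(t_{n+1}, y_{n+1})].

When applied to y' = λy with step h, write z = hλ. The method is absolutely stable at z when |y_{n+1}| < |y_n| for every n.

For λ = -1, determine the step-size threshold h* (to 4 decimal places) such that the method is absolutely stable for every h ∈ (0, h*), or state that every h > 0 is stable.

On y'=λy, z=hλ:
  y_{n+1} = y_n + z·[3/4·y_n + 1/4·y_{n+1}] ⇒ (1 − 1/4z)y_{n+1} = (1 + 3/4z)y_n
  ⇒ R(z) = (1 + 3/4z)/(1 − 1/4z).

Need |R(x)|<1, x<0.
x=-0.76: |R|=0.3613
R=−1: 1+3/4x = −1+1/4x ⇒ -1/2x=2 ⇒ x=2/(-1/2)=-4.0000
Confirm numerically:
  x=-3.855: |R|=0.96308 <1
  x=-1.933: |R|=0.30322 <1
  x=-1.784: |R|=0.23375 <1
  x=-4.066: |R|=1.01636 >1
  x=-4.046: |R|=1.01143 >1
Interval (-4.0000, 0).

(-4.0000,0); λ=-1 ⇒ h* = (4)/1 = 4.0000.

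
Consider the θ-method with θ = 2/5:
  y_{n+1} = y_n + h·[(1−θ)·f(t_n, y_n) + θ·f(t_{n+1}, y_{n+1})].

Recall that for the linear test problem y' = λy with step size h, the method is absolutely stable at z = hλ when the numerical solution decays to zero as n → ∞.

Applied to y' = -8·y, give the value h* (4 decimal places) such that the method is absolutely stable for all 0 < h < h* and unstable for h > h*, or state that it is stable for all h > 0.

(-10.0000,0); λ=-8 ⇒ h* = (10)/8 = 1.2500.

On y'=λy, z=hλ:
  y_{n+1} = y_n + z·[3/5·y_n + 2/5·y_{n+1}] ⇒ (1 − 2/5z)y_{n+1} = (1 + 3/5z)y_n
  so R(z) = (1 + 3/5z)/(1 − 2/5z).

Boundary: |R(x)|=1, x<0.
x=-0.93: |R|=0.3222
R=−1: 1+3/5x = −1+2/5x ⇒ -1/5x=2 ⇒ x=2/(-1/5)=-10.0000
Confirm numerically:
  x=-6.417: |R|=0.79909 <1
  x=-6.139: |R|=0.77654 <1
  x=-4.940: |R|=0.65995 <1
  x=-4.472: |R|=0.60356 <1
  x=-10.530: |R|=1.02034 >1
  x=-10.221: |R|=1.00869 >1
So |R|<1 on (-10.0000, 0).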